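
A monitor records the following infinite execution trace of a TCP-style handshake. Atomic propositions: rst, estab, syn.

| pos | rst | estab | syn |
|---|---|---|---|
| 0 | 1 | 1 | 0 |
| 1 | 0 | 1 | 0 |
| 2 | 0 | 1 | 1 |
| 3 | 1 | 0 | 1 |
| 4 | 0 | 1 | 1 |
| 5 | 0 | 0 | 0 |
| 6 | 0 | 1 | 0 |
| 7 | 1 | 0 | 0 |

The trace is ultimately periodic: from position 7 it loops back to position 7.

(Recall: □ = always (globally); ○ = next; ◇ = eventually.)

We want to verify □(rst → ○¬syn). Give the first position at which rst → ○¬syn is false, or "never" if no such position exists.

3

Check rst → ○¬syn at each position in order: 0 ✓, 1 ✓, 2 ✓.
At position 3 the labels are {rst, syn} and the next position 4 has {estab, syn}, so rst → ○¬syn is false there. This is the first violation.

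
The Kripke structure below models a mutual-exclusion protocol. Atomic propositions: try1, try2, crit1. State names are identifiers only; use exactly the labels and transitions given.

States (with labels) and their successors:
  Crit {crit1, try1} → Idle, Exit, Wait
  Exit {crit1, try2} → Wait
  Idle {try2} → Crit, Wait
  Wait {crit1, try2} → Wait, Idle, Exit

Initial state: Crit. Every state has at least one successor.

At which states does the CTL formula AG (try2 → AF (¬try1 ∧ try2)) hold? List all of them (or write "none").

{Crit, Exit, Idle, Wait}

States satisfying try2 → AF (¬try1 ∧ try2): {Crit, Exit, Idle, Wait}.
States satisfying AG (try2 → AF (¬try1 ∧ try2)): {Crit, Exit, Idle, Wait}.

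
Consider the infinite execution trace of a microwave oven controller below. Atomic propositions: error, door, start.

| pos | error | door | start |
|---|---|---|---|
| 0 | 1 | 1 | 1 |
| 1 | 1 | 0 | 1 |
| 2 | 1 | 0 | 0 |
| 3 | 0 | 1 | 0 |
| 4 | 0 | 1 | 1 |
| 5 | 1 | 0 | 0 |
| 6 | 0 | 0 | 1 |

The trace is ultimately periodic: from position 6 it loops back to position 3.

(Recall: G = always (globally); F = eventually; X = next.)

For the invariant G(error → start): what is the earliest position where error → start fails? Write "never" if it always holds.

Check error → start at each position in order: 0 ✓, 1 ✓.
At position 2 the labels are {error}, so error → start is false there. This is the first violation.

2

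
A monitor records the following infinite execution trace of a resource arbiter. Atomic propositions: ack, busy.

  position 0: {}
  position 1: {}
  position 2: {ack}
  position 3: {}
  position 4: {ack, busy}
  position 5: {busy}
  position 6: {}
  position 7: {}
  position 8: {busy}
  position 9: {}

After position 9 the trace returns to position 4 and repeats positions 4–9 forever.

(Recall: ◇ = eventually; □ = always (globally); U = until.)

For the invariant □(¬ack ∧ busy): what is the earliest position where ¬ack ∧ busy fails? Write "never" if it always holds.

0

At position 0 the labels are {}, so ¬ack ∧ busy is false there. This is the first violation.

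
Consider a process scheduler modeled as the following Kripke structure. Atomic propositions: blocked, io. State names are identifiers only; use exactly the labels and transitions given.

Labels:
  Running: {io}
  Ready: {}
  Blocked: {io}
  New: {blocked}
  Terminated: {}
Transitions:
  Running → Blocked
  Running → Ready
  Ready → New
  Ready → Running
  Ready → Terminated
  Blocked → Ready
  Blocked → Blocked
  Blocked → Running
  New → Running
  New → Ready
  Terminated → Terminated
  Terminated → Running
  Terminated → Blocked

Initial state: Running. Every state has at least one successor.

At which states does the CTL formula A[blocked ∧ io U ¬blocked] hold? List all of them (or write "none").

{Running, Ready, Blocked, Terminated}

States satisfying blocked ∧ io: ∅.
States satisfying ¬blocked: {Running, Ready, Blocked, Terminated}.
States satisfying A[blocked ∧ io U ¬blocked]: {Running, Ready, Blocked, Terminated}.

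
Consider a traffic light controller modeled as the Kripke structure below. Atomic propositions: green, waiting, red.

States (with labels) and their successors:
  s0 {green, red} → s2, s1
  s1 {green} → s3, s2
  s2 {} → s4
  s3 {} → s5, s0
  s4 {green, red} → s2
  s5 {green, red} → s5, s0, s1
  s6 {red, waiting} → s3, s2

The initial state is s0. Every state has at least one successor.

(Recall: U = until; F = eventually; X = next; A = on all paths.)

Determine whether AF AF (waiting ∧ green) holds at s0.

Violated

States satisfying AF (waiting ∧ green): ∅.
States satisfying AF AF (waiting ∧ green): ∅.
There is a path from s0 along which AF (waiting ∧ green) never holds.
s0 ∉ Sat(AF AF (waiting ∧ green)).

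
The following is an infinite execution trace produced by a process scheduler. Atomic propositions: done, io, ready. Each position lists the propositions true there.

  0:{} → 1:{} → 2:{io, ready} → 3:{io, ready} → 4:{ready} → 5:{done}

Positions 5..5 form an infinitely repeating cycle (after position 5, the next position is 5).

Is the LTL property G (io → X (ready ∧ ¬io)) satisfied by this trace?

Does not hold

io → X (ready ∧ ¬io) must hold at every position from 0 onward. It fails at position 2, so G (io → X (ready ∧ ¬io)) is false.
Positions where io holds: 2, 3.
Check X (ready ∧ ¬io) at each: 2→fails, 3→ok.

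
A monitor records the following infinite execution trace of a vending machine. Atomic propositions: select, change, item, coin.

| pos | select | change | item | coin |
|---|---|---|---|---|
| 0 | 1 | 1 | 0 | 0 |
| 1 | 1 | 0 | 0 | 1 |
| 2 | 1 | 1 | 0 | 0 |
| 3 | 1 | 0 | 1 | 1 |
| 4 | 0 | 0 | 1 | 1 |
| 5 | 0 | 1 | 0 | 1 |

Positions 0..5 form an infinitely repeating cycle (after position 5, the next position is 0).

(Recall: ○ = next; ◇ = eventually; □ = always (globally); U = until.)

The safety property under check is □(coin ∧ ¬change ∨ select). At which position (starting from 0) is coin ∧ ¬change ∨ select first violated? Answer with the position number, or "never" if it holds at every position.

Check coin ∧ ¬change ∨ select at each position in order: 0 ✓, 1 ✓, 2 ✓, 3 ✓, 4 ✓.
At position 5 the labels are {change, coin}, so coin ∧ ¬change ∨ select is false there. This is the first violation.

5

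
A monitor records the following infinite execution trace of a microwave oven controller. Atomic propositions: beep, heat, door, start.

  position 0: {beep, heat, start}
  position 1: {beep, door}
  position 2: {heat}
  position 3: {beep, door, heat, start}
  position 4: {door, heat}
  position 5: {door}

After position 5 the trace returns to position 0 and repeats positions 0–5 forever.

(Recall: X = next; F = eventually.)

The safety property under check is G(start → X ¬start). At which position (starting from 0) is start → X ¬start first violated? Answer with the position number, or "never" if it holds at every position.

start → X ¬start holds at every position 0..5, and those are all the positions the trace ever visits, so the invariant G(start → X ¬start) is never violated.

never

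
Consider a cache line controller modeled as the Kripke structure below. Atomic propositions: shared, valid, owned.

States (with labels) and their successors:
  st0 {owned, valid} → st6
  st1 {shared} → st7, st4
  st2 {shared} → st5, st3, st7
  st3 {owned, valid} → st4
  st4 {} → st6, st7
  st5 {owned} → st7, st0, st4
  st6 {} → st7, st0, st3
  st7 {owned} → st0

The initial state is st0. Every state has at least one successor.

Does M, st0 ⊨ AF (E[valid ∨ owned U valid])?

Yes

States satisfying E[valid ∨ owned U valid]: {st0, st3, st5, st7}.
States satisfying AF (E[valid ∨ owned U valid]): {st0, st1, st2, st3, st4, st5, st6, st7}.
st0 ∈ Sat(AF (E[valid ∨ owned U valid])).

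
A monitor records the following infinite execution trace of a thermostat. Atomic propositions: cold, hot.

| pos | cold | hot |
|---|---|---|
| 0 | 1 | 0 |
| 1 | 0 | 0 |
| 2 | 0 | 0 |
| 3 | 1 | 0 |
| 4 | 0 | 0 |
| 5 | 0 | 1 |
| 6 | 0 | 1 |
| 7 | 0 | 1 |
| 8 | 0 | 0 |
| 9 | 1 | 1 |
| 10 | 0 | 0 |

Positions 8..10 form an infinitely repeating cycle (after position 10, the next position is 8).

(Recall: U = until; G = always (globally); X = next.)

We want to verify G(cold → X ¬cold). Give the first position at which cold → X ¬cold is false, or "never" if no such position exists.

cold → X ¬cold holds at every position 0..10, and those are all the positions the trace ever visits, so the invariant G(cold → X ¬cold) is never violated.

never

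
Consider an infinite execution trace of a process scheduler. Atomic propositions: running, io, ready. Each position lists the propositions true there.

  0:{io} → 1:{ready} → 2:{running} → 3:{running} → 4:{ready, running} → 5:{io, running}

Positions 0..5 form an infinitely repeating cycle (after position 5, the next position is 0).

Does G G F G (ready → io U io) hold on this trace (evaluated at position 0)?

Does not hold

G F G (ready → io U io) must hold at every position from 0 onward. It fails at position 0, so G G F G (ready → io U io) is false.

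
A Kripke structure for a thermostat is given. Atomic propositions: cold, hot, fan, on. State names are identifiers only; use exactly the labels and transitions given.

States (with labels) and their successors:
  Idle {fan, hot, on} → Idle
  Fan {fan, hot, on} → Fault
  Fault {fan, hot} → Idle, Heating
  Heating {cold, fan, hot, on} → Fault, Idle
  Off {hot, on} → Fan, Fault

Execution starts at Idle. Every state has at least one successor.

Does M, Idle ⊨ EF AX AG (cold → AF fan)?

States satisfying AX AG (cold → AF fan): {Idle, Fan, Fault, Heating, Off}.
States satisfying EF AX AG (cold → AF fan): {Idle, Fan, Fault, Heating, Off}.
Some path from Idle reaches a state where AX AG (cold → AF fan) holds.
Idle ∈ Sat(EF AX AG (cold → AF fan)).

Yes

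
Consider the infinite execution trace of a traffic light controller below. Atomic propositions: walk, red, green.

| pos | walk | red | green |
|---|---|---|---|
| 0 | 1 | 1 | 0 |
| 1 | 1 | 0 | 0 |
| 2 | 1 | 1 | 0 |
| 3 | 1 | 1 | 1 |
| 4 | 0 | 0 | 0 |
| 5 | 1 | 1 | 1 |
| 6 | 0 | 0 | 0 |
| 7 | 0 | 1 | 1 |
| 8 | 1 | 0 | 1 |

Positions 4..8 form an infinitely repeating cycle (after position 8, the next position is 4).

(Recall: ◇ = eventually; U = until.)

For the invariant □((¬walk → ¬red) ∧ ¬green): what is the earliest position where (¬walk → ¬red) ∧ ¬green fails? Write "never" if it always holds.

3

Check (¬walk → ¬red) ∧ ¬green at each position in order: 0 ✓, 1 ✓, 2 ✓.
At position 3 the labels are {green, red, walk}, so (¬walk → ¬red) ∧ ¬green is false there. This is the first violation.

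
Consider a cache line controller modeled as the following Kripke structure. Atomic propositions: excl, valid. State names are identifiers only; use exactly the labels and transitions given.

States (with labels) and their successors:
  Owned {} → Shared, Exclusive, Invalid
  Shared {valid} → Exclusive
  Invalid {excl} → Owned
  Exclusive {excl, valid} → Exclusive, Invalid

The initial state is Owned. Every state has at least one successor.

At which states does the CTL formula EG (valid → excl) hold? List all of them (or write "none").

{Owned, Invalid, Exclusive}

States satisfying valid → excl: {Owned, Invalid, Exclusive}.
States satisfying EG (valid → excl): {Owned, Invalid, Exclusive}.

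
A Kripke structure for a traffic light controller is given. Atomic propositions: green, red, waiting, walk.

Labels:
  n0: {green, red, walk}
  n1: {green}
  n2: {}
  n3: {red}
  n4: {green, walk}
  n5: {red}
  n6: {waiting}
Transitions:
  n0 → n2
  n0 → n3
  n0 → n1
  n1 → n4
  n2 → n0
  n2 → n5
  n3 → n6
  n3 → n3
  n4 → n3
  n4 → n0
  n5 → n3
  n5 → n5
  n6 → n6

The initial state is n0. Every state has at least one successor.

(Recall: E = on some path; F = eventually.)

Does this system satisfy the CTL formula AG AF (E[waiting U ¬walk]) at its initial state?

Holds

States satisfying AF (E[waiting U ¬walk]): {n0, n1, n2, n3, n4, n5, n6}.
States satisfying AG AF (E[waiting U ¬walk]): {n0, n1, n2, n3, n4, n5, n6}.
Every state reachable from n0 satisfies AF (E[waiting U ¬walk]).
n0 ∈ Sat(AG AF (E[waiting U ¬walk])).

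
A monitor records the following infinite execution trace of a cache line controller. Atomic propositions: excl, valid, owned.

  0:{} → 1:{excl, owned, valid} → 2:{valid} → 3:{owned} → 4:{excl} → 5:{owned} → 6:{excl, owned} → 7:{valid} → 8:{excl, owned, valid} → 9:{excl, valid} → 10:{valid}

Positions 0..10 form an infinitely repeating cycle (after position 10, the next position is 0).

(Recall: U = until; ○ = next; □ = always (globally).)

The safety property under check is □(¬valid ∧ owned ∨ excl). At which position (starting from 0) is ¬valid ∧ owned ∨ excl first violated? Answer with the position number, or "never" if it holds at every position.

0

At position 0 the labels are {}, so ¬valid ∧ owned ∨ excl is false there. This is the first violation.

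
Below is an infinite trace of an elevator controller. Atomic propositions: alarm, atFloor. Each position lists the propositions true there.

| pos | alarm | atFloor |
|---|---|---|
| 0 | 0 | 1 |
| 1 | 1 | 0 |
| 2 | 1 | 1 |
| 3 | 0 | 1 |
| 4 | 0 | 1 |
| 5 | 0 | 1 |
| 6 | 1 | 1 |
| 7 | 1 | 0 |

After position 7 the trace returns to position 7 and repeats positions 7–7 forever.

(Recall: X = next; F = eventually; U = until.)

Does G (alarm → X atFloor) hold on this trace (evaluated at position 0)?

alarm → X atFloor must hold at every position from 0 onward. It fails at position 6, so G (alarm → X atFloor) is false.
Positions where alarm holds: 1, 2, 6, 7.
Check X atFloor at each: 1→ok, 2→ok, 6→fails, 7→fails.

No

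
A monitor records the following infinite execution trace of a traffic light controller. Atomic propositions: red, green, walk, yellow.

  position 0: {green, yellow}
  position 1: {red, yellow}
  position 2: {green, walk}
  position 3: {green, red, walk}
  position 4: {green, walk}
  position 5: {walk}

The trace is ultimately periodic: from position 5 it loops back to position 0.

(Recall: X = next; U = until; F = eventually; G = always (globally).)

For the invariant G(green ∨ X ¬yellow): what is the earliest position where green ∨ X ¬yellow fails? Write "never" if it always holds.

5

Check green ∨ X ¬yellow at each position in order: 0 ✓, 1 ✓, 2 ✓, 3 ✓, 4 ✓.
At position 5 the labels are {walk} and the next position 0 has {green, yellow}, so green ∨ X ¬yellow is false there. This is the first violation.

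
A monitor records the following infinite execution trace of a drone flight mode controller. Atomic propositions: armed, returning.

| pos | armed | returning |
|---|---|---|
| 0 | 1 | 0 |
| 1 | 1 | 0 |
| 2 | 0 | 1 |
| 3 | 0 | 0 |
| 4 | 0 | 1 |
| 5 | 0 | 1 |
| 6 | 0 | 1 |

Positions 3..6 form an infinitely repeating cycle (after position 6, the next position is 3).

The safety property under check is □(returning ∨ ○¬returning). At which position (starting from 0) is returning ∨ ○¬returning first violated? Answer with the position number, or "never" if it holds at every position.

1

Check returning ∨ ○¬returning at each position in order: 0 ✓.
At position 1 the labels are {armed} and the next position 2 has {returning}, so returning ∨ ○¬returning is false there. This is the first violation.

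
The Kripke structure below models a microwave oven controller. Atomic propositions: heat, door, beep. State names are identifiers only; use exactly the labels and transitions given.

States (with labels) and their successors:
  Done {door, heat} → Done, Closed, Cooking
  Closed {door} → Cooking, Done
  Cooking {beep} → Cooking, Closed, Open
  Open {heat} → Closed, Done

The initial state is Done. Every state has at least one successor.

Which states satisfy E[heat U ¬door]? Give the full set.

States satisfying heat: {Done, Open}.
States satisfying ¬door: {Cooking, Open}.
States satisfying E[heat U ¬door]: {Done, Cooking, Open}.

{Done, Cooking, Open}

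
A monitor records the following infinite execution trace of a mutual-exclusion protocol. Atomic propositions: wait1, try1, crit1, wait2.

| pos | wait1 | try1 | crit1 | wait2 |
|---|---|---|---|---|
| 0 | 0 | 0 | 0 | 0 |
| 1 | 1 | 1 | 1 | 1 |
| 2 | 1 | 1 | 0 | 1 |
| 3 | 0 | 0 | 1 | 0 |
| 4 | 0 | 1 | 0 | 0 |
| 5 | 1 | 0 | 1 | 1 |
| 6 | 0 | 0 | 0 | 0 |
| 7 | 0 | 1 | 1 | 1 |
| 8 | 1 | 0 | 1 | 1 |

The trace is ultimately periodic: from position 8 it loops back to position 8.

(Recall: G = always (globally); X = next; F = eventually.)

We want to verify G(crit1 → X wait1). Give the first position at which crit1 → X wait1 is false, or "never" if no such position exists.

Check crit1 → X wait1 at each position in order: 0 ✓, 1 ✓, 2 ✓.
At position 3 the labels are {crit1} and the next position 4 has {try1}, so crit1 → X wait1 is false there. This is the first violation.

3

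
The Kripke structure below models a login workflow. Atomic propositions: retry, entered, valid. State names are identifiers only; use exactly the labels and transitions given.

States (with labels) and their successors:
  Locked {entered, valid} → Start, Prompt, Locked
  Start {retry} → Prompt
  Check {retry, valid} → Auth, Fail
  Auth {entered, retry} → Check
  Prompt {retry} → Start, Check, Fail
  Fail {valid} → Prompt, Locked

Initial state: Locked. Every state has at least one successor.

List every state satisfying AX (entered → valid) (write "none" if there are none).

{Locked, Start, Auth, Prompt, Fail}

States satisfying entered → valid: {Locked, Start, Check, Prompt, Fail}.
States satisfying AX (entered → valid): {Locked, Start, Auth, Prompt, Fail}.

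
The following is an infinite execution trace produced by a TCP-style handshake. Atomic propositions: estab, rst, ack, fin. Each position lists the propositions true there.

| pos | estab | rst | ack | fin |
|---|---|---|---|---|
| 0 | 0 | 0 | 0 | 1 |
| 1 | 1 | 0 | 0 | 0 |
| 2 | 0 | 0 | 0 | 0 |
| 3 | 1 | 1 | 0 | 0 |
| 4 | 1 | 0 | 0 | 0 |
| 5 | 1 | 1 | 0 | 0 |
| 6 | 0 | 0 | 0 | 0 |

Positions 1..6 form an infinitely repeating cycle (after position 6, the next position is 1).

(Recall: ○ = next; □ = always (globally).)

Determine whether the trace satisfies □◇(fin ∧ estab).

No

◇(fin ∧ estab) must hold at every position from 0 onward. It fails at position 0, so □◇(fin ∧ estab) is false.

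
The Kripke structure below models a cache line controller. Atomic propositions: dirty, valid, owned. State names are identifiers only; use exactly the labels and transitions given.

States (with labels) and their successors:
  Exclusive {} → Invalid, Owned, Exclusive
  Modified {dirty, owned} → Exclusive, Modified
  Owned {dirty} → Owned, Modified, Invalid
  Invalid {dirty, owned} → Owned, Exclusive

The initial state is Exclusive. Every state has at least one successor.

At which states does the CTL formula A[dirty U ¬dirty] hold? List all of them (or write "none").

{Exclusive}

States satisfying dirty: {Modified, Owned, Invalid}.
States satisfying ¬dirty: {Exclusive}.
States satisfying A[dirty U ¬dirty]: {Exclusive}.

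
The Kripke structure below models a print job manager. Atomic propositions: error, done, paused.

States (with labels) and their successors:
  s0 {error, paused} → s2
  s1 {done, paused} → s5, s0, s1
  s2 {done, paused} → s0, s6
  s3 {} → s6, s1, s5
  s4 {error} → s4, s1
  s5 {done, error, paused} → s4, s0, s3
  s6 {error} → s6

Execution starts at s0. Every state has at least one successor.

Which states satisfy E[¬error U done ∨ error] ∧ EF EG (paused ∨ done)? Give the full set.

{s0, s1, s2, s3, s4, s5}

States satisfying ¬error: {s1, s2, s3}.
States satisfying done ∨ error: {s0, s1, s2, s4, s5, s6}.
States satisfying E[¬error U done ∨ error]: {s0, s1, s2, s3, s4, s5, s6}.
States satisfying EG (paused ∨ done): {s0, s1, s2, s5}.
States satisfying EF EG (paused ∨ done): {s0, s1, s2, s3, s4, s5}.
States satisfying E[¬error U done ∨ error] ∧ EF EG (paused ∨ done): {s0, s1, s2, s3, s4, s5}.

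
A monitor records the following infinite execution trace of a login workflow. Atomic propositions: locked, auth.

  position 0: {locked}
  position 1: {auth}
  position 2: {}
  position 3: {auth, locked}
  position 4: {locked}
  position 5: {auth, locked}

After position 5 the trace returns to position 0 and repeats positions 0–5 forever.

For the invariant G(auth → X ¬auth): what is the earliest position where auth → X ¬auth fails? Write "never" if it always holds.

never

auth → X ¬auth holds at every position 0..5, and those are all the positions the trace ever visits, so the invariant G(auth → X ¬auth) is never violated.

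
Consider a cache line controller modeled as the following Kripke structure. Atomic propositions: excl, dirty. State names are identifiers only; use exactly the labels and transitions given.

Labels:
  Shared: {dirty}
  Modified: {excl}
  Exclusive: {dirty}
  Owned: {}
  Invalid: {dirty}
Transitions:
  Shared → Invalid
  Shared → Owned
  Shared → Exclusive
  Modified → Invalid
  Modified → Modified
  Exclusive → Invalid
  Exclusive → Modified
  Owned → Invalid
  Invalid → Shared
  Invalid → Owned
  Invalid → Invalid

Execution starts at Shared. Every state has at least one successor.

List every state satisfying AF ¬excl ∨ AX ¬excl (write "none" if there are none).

{Shared, Exclusive, Owned, Invalid}

States satisfying ¬excl: {Shared, Exclusive, Owned, Invalid}.
States satisfying AF ¬excl: {Shared, Exclusive, Owned, Invalid}.
States satisfying AX ¬excl: {Shared, Owned, Invalid}.
States satisfying AF ¬excl ∨ AX ¬excl: {Shared, Exclusive, Owned, Invalid}.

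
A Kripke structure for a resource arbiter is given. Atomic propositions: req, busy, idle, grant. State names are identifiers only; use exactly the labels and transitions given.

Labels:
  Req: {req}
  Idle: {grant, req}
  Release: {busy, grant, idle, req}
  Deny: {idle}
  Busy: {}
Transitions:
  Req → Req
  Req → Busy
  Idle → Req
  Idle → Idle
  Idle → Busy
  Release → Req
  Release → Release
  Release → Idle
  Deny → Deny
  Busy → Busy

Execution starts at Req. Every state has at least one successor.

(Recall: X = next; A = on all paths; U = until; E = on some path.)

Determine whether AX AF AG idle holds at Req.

States satisfying AF AG idle: {Deny}.
States satisfying AX AF AG idle: {Deny}.
Req ∉ Sat(AX AF AG idle).

Violated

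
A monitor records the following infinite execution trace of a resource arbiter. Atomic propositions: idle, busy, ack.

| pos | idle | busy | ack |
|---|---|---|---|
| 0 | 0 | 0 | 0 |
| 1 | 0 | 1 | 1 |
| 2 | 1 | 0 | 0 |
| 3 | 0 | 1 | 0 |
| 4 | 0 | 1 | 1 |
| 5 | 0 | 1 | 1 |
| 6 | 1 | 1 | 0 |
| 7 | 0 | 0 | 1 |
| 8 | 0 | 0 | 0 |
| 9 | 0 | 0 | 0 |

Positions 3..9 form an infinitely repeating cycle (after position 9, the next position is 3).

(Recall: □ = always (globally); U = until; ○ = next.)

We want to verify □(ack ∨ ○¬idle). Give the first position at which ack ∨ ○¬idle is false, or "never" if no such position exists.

never

ack ∨ ○¬idle holds at every position 0..9, and those are all the positions the trace ever visits, so the invariant □(ack ∨ ○¬idle) is never violated.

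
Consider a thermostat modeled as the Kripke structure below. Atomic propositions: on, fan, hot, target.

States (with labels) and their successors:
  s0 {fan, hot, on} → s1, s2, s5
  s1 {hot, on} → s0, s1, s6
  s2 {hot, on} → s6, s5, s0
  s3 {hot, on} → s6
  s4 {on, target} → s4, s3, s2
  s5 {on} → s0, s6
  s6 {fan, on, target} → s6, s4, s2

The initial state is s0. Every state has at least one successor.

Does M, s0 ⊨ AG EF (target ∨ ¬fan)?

States satisfying EF (target ∨ ¬fan): {s0, s1, s2, s3, s4, s5, s6}.
States satisfying AG EF (target ∨ ¬fan): {s0, s1, s2, s3, s4, s5, s6}.
Every state reachable from s0 satisfies EF (target ∨ ¬fan).
s0 ∈ Sat(AG EF (target ∨ ¬fan)).

Satisfied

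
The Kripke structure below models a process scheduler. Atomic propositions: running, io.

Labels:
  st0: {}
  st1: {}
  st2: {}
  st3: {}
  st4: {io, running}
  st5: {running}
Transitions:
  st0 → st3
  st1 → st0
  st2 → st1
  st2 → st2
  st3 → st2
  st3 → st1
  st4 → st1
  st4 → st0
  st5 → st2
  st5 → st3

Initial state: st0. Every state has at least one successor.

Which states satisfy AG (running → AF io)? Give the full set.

{st0, st1, st2, st3, st4}

States satisfying running → AF io: {st0, st1, st2, st3, st4}.
States satisfying AG (running → AF io): {st0, st1, st2, st3, st4}.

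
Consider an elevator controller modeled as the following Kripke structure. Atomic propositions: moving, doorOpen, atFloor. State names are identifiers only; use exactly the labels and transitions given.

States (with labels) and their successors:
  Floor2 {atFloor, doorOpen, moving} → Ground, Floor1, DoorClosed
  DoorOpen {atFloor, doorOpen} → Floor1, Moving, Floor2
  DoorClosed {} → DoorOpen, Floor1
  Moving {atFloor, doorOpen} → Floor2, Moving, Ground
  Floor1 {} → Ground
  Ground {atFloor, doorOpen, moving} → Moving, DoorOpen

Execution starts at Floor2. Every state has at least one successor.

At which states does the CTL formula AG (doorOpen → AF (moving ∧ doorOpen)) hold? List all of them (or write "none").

none

States satisfying doorOpen → AF (moving ∧ doorOpen): {Floor2, DoorClosed, Floor1, Ground}.
States satisfying AG (doorOpen → AF (moving ∧ doorOpen)): ∅.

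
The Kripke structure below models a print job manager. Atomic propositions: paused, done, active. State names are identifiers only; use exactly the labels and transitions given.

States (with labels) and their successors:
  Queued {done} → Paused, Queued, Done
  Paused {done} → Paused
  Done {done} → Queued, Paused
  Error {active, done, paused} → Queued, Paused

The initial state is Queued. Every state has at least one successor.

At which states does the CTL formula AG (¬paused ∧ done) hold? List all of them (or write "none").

States satisfying ¬paused ∧ done: {Queued, Paused, Done}.
States satisfying AG (¬paused ∧ done): {Queued, Paused, Done}.

{Queued, Paused, Done}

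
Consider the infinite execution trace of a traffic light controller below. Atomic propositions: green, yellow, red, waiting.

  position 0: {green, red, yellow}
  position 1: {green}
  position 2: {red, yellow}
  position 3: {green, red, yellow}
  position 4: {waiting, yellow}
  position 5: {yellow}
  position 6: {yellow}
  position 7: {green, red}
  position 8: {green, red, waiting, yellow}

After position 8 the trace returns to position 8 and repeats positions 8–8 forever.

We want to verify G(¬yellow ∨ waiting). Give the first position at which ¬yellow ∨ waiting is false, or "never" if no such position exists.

0

At position 0 the labels are {green, red, yellow}, so ¬yellow ∨ waiting is false there. This is the first violation.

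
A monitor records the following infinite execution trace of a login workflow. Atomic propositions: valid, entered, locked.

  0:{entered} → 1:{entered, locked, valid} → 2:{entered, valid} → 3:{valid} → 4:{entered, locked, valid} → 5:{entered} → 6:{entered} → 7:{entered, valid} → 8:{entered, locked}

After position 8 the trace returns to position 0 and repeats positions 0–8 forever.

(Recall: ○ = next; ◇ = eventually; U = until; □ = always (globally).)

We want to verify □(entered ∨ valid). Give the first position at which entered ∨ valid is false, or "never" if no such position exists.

never

entered ∨ valid holds at every position 0..8, and those are all the positions the trace ever visits, so the invariant □(entered ∨ valid) is never violated.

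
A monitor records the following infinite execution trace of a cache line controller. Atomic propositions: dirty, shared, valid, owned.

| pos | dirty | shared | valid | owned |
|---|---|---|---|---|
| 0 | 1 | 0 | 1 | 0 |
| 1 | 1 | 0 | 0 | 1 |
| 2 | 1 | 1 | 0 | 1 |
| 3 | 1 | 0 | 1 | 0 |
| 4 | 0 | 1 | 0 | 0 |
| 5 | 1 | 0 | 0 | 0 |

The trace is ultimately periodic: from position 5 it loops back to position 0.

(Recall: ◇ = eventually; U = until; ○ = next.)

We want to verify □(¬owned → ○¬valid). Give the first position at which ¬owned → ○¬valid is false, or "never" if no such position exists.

Check ¬owned → ○¬valid at each position in order: 0 ✓, 1 ✓, 2 ✓, 3 ✓, 4 ✓.
At position 5 the labels are {dirty} and the next position 0 has {dirty, valid}, so ¬owned → ○¬valid is false there. This is the first violation.

5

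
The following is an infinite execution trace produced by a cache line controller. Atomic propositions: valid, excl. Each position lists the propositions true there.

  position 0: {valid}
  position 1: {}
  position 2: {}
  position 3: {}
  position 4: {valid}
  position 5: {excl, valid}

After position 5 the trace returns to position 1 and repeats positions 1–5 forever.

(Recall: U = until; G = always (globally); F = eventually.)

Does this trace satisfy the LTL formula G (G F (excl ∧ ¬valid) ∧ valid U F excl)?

Violated

G F (excl ∧ ¬valid) ∧ valid U F excl must hold at every position from 0 onward. It fails at position 0, so G (G F (excl ∧ ¬valid) ∧ valid U F excl) is false.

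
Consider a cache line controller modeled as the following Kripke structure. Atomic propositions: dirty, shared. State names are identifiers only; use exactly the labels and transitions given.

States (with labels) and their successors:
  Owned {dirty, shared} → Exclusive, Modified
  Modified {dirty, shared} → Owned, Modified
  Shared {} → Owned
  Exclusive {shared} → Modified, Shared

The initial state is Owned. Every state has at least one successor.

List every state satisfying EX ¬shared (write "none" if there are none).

{Exclusive}

States satisfying ¬shared: {Shared}.
States satisfying EX ¬shared: {Exclusive}.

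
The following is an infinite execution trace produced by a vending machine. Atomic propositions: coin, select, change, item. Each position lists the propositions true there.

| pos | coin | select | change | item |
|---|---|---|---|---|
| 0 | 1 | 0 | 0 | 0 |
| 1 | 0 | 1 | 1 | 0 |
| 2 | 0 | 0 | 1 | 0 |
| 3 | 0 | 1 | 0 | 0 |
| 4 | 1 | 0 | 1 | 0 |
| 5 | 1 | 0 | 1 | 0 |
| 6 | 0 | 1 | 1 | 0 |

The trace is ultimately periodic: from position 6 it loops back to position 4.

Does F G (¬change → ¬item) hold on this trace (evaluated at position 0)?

Satisfied

G (¬change → ¬item) holds at position 0, which is reachable from 0, so F G (¬change → ¬item) holds.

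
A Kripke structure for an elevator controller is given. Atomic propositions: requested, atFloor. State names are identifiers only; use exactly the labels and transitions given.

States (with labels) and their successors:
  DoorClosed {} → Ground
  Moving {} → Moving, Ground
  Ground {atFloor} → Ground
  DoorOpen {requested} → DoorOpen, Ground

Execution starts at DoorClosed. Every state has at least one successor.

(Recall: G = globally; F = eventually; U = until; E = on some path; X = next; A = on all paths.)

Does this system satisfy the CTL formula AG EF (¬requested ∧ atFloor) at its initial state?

States satisfying EF (¬requested ∧ atFloor): {DoorClosed, Moving, Ground, DoorOpen}.
States satisfying AG EF (¬requested ∧ atFloor): {DoorClosed, Moving, Ground, DoorOpen}.
Every state reachable from DoorClosed satisfies EF (¬requested ∧ atFloor).
DoorClosed ∈ Sat(AG EF (¬requested ∧ atFloor)).

Yes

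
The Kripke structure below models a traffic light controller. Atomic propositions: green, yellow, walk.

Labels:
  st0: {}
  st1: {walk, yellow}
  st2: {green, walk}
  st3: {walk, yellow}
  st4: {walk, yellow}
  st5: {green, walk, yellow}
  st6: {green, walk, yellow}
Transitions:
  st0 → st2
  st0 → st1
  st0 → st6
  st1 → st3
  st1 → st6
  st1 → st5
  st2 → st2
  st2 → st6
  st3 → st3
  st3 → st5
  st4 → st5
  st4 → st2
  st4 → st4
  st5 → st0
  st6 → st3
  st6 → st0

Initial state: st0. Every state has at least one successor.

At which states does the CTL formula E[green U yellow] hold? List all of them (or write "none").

States satisfying green: {st2, st5, st6}.
States satisfying yellow: {st1, st3, st4, st5, st6}.
States satisfying E[green U yellow]: {st1, st2, st3, st4, st5, st6}.

{st1, st2, st3, st4, st5, st6}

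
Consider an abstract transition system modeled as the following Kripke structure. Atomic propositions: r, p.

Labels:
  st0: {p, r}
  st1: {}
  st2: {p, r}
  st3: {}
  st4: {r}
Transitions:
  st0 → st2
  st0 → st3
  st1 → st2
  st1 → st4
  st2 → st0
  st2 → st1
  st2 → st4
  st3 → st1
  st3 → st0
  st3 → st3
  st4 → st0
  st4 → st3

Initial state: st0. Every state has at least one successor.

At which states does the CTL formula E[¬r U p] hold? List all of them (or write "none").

States satisfying ¬r: {st1, st3}.
States satisfying p: {st0, st2}.
States satisfying E[¬r U p]: {st0, st1, st2, st3}.

{st0, st1, st2, st3}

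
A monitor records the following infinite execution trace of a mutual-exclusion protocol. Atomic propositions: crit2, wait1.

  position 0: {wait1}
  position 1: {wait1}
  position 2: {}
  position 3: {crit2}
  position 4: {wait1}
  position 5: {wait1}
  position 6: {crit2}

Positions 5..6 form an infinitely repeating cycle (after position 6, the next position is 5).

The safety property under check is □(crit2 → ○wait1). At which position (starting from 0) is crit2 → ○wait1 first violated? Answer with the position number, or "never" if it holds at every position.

crit2 → ○wait1 holds at every position 0..6, and those are all the positions the trace ever visits, so the invariant □(crit2 → ○wait1) is never violated.

never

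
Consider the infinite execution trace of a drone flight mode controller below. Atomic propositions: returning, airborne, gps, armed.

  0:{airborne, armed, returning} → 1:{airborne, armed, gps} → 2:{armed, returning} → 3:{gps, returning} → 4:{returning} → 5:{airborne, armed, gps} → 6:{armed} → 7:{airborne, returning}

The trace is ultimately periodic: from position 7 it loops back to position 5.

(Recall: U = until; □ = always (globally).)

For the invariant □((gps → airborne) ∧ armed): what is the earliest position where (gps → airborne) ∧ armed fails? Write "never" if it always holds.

3

Check (gps → airborne) ∧ armed at each position in order: 0 ✓, 1 ✓, 2 ✓.
At position 3 the labels are {gps, returning}, so (gps → airborne) ∧ armed is false there. This is the first violation.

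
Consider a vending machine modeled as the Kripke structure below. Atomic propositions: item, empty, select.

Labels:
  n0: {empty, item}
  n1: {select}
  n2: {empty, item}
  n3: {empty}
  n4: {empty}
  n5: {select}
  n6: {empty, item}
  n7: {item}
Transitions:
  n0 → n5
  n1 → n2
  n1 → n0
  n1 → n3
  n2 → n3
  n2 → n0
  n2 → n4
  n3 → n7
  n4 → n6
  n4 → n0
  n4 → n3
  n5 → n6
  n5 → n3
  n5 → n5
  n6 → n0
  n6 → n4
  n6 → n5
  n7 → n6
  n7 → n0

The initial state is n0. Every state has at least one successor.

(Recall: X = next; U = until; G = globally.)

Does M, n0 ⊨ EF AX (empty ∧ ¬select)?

States satisfying AX (empty ∧ ¬select): {n1, n2, n4, n7}.
States satisfying EF AX (empty ∧ ¬select): {n0, n1, n2, n3, n4, n5, n6, n7}.
Some path from n0 reaches a state where AX (empty ∧ ¬select) holds.
n0 ∈ Sat(EF AX (empty ∧ ¬select)).

Satisfied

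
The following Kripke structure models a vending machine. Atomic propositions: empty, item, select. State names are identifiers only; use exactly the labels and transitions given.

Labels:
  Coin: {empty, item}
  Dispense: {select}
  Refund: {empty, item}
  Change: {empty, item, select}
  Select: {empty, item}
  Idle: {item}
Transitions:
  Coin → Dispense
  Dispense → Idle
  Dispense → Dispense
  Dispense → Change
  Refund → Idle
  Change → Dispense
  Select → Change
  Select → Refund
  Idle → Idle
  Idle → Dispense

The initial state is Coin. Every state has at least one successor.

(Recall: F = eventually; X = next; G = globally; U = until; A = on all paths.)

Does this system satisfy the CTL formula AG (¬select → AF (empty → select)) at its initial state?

States satisfying ¬select → AF (empty → select): {Coin, Dispense, Refund, Change, Select, Idle}.
States satisfying AG (¬select → AF (empty → select)): {Coin, Dispense, Refund, Change, Select, Idle}.
Every state reachable from Coin satisfies ¬select → AF (empty → select).
Coin ∈ Sat(AG (¬select → AF (empty → select))).

Yes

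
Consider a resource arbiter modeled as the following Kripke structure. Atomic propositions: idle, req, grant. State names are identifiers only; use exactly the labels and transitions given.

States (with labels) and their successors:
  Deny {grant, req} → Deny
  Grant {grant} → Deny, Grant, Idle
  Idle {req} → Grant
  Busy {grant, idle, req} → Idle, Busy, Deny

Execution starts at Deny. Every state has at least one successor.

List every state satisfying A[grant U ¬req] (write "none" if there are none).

{Grant}

States satisfying grant: {Deny, Grant, Busy}.
States satisfying ¬req: {Grant}.
States satisfying A[grant U ¬req]: {Grant}.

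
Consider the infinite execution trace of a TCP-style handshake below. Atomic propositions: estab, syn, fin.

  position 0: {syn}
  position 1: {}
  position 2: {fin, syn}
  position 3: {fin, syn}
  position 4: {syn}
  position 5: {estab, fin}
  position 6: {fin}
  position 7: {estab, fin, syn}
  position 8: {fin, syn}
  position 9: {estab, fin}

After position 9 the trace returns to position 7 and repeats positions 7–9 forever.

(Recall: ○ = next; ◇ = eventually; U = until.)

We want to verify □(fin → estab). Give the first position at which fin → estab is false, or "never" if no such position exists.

2

Check fin → estab at each position in order: 0 ✓, 1 ✓.
At position 2 the labels are {fin, syn}, so fin → estab is false there. This is the first violation.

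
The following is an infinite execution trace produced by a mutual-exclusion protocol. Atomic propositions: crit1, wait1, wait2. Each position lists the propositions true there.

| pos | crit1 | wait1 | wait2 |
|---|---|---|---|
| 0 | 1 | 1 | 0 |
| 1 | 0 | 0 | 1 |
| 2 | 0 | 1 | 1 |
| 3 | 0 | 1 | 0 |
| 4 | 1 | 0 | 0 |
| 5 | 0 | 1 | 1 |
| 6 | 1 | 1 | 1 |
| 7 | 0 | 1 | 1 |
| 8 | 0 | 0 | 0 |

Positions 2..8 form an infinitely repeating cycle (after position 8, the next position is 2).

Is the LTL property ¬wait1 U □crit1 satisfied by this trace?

Does not hold

Walking from position 0: at position 0, □crit1 has not yet held and ¬wait1 fails, so ¬wait1 U □crit1 is false.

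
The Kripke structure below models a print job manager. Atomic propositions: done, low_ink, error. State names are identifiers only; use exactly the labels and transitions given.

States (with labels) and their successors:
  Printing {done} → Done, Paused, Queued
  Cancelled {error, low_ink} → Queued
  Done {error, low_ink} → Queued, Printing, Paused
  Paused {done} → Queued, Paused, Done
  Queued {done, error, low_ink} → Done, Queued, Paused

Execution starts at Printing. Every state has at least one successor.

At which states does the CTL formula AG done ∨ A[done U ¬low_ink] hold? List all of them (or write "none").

{Printing, Paused}

States satisfying done: {Printing, Paused, Queued}.
States satisfying AG done: ∅.
States satisfying ¬low_ink: {Printing, Paused}.
States satisfying A[done U ¬low_ink]: {Printing, Paused}.
States satisfying AG done ∨ A[done U ¬low_ink]: {Printing, Paused}.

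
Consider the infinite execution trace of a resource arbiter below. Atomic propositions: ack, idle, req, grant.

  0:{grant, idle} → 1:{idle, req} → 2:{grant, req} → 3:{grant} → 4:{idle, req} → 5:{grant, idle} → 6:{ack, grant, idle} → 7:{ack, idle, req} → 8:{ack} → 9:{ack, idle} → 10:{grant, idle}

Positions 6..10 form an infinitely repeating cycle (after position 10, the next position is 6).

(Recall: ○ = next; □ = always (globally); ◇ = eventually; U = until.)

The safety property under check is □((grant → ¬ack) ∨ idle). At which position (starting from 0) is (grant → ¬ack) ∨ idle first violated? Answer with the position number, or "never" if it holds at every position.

never

(grant → ¬ack) ∨ idle holds at every position 0..10, and those are all the positions the trace ever visits, so the invariant □((grant → ¬ack) ∨ idle) is never violated.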